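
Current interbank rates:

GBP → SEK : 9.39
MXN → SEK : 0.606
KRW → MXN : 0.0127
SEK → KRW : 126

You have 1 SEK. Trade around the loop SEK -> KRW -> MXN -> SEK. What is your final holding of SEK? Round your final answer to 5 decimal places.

1 SEK × 126 = 126 KRW
126 KRW × 0.0127 = 1.6002 MXN
1.6002 MXN × 0.606 = 0.9697212 SEK

0.96972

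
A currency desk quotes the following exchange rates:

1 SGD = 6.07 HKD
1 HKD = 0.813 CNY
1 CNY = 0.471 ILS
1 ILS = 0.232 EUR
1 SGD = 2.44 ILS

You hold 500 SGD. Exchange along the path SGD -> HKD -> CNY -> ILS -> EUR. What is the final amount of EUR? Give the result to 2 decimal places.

269.62

500 SGD × 6.07 = 3035 HKD
3035 HKD × 0.813 = 2467.455 CNY
2467.455 CNY × 0.471 = 1162.171305 ILS
1162.171305 ILS × 0.232 = 269.62374276 EUR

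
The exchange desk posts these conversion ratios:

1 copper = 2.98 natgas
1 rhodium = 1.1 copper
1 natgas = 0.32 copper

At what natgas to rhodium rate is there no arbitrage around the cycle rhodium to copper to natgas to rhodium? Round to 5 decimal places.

Known legs of the cycle: 1.1 × 2.98 = 3.278
For no arbitrage the full-cycle product must be 1, so the missing rate is 1 / 3.278 ≈ 0.3050641.

0.30506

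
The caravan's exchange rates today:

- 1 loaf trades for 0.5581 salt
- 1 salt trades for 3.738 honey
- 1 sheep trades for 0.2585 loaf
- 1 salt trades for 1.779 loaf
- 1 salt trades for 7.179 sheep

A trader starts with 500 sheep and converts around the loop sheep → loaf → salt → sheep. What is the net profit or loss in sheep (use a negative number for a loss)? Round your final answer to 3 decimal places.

500 sheep × 0.2585 = 129.25 loaf
129.25 loaf × 0.5581 = 72.134425 salt
72.134425 salt × 7.179 = 517.853037075 sheep
Net change: 517.853037075 − 500 = 17.853037075 sheep

17.853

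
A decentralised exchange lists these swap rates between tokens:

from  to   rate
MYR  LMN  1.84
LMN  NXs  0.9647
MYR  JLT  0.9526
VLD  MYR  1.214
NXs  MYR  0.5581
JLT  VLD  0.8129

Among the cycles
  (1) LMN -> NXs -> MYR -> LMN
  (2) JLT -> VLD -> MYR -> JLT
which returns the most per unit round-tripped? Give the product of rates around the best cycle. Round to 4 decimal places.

0.9907

(1) 0.9647 × 0.5581 × 1.84 = 0.99065
(2) 0.8129 × 1.214 × 0.9526 = 0.94008
Highest is cycle (1) at 0.9907 (≤1, no arbitrage).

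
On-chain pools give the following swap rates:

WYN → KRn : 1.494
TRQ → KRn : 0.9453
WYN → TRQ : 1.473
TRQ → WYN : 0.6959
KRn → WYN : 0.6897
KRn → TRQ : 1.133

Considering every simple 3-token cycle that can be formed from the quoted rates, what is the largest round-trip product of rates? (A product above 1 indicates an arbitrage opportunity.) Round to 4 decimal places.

WYN→KRn→TRQ→WYN: 1.494 × 1.133 × 0.6959 = 1.17795
WYN→TRQ→KRn→WYN: 1.473 × 0.9453 × 0.6897 = 0.96036
Maximum is WYN→KRn→TRQ→WYN at 1.1780; arbitrage exists.

1.1780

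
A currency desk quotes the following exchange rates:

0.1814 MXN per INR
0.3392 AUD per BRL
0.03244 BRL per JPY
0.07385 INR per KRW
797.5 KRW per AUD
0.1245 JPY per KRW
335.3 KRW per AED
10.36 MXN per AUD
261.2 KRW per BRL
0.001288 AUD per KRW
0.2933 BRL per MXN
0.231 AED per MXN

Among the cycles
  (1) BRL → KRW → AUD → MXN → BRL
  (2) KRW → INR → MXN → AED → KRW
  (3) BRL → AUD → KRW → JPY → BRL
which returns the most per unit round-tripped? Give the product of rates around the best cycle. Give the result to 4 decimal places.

1.0925

(1) 261.2 × 0.001288 × 10.36 × 0.2933 = 1.02226
(2) 0.07385 × 0.1814 × 0.231 × 335.3 = 1.03761
(3) 0.3392 × 797.5 × 0.1245 × 0.03244 = 1.09254
Highest is cycle (3) at 1.0925 (>1, arbitrage).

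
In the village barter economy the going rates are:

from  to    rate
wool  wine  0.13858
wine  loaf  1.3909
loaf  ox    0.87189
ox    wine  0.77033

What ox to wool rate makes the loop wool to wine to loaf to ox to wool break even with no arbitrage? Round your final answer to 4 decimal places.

Known legs of the cycle: 0.13858 × 1.3909 × 0.87189 = 0.16805760138258
For no arbitrage the full-cycle product must be 1, so the missing rate is 1 / 0.16805760138258 ≈ 5.950341.

5.9503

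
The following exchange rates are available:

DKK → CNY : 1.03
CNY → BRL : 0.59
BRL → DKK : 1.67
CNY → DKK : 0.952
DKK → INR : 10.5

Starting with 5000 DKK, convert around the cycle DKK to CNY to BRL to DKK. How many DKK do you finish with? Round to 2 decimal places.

5074.30

5000 DKK × 1.03 = 5150 CNY
5150 CNY × 0.59 = 3038.5 BRL
3038.5 BRL × 1.67 = 5074.295 DKK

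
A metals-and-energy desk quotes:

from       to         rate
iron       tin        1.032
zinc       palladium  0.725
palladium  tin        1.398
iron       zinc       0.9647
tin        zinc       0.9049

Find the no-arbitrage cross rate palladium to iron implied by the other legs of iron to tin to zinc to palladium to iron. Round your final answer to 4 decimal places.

Known legs of the cycle: 1.032 × 0.9049 × 0.725 = 0.67704618
For no arbitrage the full-cycle product must be 1, so the missing rate is 1 / 0.67704618 ≈ 1.477004.

1.4770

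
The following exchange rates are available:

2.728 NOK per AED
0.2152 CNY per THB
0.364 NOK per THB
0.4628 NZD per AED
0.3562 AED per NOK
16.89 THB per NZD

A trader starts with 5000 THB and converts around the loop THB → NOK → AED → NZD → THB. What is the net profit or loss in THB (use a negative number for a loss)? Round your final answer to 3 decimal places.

67.436

5000 THB × 0.364 = 1820 NOK
1820 NOK × 0.3562 = 648.284 AED
648.284 AED × 0.4628 = 300.0258352 NZD
300.0258352 NZD × 16.89 = 5067.436356528 THB
Net change: 5067.436356528 − 5000 = 67.436356528 THB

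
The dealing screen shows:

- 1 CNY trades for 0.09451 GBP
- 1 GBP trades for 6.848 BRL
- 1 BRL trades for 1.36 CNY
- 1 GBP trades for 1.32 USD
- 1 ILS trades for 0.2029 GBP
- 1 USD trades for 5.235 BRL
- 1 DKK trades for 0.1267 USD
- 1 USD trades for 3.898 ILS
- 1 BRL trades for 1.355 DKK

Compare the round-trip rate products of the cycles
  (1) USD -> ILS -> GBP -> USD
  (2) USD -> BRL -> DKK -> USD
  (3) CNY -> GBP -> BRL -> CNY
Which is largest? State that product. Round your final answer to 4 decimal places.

1.0440

(1) 3.898 × 0.2029 × 1.32 = 1.04399
(2) 5.235 × 1.355 × 0.1267 = 0.89874
(3) 0.09451 × 6.848 × 1.36 = 0.88020
Highest is cycle (1) at 1.0440 (>1, arbitrage).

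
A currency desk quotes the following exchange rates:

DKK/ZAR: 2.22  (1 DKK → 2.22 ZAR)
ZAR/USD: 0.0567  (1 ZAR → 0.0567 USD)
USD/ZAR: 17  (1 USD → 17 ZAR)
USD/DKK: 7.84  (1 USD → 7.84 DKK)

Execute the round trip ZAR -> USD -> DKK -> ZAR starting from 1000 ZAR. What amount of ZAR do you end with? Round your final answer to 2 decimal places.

986.85

1000 ZAR × 0.0567 = 56.7 USD
56.7 USD × 7.84 = 444.528 DKK
444.528 DKK × 2.22 = 986.85216 ZAR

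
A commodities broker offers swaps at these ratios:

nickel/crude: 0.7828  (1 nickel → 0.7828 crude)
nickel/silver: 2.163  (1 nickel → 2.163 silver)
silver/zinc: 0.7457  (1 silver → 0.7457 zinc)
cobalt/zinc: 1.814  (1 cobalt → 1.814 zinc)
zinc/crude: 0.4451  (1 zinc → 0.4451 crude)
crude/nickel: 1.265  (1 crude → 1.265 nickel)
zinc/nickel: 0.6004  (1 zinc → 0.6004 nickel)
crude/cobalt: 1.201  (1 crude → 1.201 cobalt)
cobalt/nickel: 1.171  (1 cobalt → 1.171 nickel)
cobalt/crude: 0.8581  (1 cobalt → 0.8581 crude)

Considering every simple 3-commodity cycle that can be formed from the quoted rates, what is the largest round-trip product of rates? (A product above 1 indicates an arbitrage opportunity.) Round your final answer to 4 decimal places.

crude→cobalt→nickel→crude: 1.201 × 1.171 × 0.7828 = 1.10091
crude→cobalt→zinc→crude: 1.201 × 1.814 × 0.4451 = 0.96970
silver→zinc→nickel→silver: 0.7457 × 0.6004 × 2.163 = 0.96841
Maximum is crude→cobalt→nickel→crude at 1.1009; arbitrage exists.

1.1009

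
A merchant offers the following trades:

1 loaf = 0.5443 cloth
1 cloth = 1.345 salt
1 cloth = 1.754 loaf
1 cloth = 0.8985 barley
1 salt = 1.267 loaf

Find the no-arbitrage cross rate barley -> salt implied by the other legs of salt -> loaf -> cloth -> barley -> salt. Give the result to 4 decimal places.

1.6139

Known legs of the cycle: 1.267 × 0.5443 × 0.8985 = 0.61963084785
For no arbitrage the full-cycle product must be 1, so the missing rate is 1 / 0.61963084785 ≈ 1.613864.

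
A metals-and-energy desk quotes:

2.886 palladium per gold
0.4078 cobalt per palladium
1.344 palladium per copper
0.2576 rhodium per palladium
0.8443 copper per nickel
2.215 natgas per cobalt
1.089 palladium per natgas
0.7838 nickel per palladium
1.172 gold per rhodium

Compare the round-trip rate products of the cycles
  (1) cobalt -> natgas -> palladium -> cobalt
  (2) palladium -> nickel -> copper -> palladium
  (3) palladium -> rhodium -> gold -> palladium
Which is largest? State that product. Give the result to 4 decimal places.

0.9837

(1) 2.215 × 1.089 × 0.4078 = 0.98367
(2) 0.7838 × 0.8443 × 1.344 = 0.88941
(3) 0.2576 × 1.172 × 2.886 = 0.87130
Highest is cycle (1) at 0.9837 (≤1, no arbitrage).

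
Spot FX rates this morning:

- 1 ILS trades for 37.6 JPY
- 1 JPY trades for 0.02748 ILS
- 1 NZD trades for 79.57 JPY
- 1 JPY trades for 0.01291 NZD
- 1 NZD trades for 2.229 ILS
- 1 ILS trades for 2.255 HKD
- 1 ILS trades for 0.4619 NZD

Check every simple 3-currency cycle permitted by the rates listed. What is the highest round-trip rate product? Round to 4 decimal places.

1.0820

JPY→NZD→ILS→JPY: 0.01291 × 2.229 × 37.6 = 1.08199
JPY→ILS→NZD→JPY: 0.02748 × 0.4619 × 79.57 = 1.00998
Maximum is JPY→NZD→ILS→JPY at 1.0820; arbitrage exists.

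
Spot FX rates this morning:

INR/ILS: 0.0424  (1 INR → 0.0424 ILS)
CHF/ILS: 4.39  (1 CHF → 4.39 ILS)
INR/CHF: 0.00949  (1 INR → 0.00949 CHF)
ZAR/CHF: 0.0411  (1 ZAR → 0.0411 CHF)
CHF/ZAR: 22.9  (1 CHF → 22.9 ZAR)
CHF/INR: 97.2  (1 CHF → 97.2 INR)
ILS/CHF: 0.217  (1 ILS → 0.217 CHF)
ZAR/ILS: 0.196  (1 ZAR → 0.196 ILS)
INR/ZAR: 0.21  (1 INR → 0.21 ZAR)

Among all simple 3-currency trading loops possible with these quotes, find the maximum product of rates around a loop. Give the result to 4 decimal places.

0.9740

CHF→ZAR→ILS→CHF: 22.9 × 0.196 × 0.217 = 0.97398
CHF→INR→ILS→CHF: 97.2 × 0.0424 × 0.217 = 0.89432
CHF→INR→ZAR→CHF: 97.2 × 0.21 × 0.0411 = 0.83893
Maximum is CHF→ZAR→ILS→CHF at 0.9740; no arbitrage — every cycle loses value.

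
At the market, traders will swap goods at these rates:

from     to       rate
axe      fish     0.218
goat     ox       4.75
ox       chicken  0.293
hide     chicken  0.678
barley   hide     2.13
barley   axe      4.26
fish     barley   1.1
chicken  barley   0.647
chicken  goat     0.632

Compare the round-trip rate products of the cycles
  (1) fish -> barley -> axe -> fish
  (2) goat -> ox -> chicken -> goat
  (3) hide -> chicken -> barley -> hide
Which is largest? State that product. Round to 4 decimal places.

(1) 1.1 × 4.26 × 0.218 = 1.02155
(2) 4.75 × 0.293 × 0.632 = 0.87959
(3) 0.678 × 0.647 × 2.13 = 0.93436
Highest is cycle (1) at 1.0215 (>1, arbitrage).

1.0215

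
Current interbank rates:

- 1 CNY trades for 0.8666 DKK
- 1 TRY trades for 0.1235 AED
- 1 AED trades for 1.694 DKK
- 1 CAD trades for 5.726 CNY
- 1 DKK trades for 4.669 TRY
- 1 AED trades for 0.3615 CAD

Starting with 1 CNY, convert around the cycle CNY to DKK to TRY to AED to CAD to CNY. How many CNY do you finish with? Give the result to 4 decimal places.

1 CNY × 0.8666 = 0.8666 DKK
0.8666 DKK × 4.669 = 4.0461554 TRY
4.0461554 TRY × 0.1235 = 0.4997001919 AED
0.4997001919 AED × 0.3615 = 0.18064161937185 CAD
0.18064161937185 CAD × 5.726 = 1.0343539125232131 CNY

1.0344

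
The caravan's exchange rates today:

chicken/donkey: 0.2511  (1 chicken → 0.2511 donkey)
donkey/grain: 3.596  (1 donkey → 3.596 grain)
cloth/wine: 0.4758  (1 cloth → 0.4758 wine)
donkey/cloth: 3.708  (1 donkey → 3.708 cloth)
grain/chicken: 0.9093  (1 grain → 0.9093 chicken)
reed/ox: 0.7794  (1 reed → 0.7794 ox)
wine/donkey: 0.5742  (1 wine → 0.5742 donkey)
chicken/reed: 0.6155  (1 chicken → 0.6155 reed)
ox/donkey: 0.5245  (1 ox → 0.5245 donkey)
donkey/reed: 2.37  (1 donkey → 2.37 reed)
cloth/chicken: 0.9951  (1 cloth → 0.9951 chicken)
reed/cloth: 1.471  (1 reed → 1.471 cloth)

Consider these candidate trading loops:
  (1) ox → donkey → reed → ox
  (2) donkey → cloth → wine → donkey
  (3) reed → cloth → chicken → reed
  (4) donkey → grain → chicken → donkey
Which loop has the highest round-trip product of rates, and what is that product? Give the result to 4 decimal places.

(1) 0.5245 × 2.37 × 0.7794 = 0.96884
(2) 3.708 × 0.4758 × 0.5742 = 1.01304
(3) 1.471 × 0.9951 × 0.6155 = 0.90096
(4) 3.596 × 0.9093 × 0.2511 = 0.82106
Highest is cycle (2) at 1.0130 (>1, arbitrage).

1.0130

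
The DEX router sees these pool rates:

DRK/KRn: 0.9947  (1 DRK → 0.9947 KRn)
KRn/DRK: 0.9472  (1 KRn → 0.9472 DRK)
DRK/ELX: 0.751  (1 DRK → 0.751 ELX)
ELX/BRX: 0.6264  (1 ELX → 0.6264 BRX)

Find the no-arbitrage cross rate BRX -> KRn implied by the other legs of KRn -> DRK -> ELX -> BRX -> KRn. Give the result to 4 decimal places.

Known legs of the cycle: 0.9472 × 0.751 × 0.6264 = 0.44558788608
For no arbitrage the full-cycle product must be 1, so the missing rate is 1 / 0.44558788608 ≈ 2.244226.

2.2442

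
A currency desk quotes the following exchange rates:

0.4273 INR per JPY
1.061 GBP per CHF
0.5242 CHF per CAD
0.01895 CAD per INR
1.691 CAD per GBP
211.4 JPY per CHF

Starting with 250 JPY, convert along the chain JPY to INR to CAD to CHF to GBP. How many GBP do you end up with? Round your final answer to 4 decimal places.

1.1259

250 JPY × 0.4273 = 106.825 INR
106.825 INR × 0.01895 = 2.02433375 CAD
2.02433375 CAD × 0.5242 = 1.06115575175 CHF
1.06115575175 CHF × 1.061 = 1.12588625260675 GBP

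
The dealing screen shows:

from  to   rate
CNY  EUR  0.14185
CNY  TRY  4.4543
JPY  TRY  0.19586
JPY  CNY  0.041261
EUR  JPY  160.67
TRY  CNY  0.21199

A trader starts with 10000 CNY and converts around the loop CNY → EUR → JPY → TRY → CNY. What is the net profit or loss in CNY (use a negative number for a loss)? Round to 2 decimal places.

10000 CNY × 0.14185 = 1418.5 EUR
1418.5 EUR × 160.67 = 227910.395 JPY
227910.395 JPY × 0.19586 = 44638.5299647 TRY
44638.5299647 TRY × 0.21199 = 9462.921967216753 CNY
Net change: 9462.921967216753 − 10000 = -537.078032783247 CNY

-537.08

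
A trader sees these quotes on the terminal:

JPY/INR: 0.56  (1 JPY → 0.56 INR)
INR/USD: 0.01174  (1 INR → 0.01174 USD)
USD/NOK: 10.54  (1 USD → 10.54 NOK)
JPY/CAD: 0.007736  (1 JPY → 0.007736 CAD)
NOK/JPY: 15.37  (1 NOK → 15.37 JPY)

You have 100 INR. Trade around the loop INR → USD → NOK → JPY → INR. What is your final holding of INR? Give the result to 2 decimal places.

100 INR × 0.01174 = 1.174 USD
1.174 USD × 10.54 = 12.37396 NOK
12.37396 NOK × 15.37 = 190.1877652 JPY
190.1877652 JPY × 0.56 = 106.505148512 INR

106.51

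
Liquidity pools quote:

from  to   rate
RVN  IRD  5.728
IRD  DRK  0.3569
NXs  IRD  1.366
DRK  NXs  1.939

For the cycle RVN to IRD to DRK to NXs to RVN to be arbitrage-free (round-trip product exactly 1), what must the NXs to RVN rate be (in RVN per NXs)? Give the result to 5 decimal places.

0.25227

Known legs of the cycle: 5.728 × 0.3569 × 1.939 = 3.9639426848
For no arbitrage the full-cycle product must be 1, so the missing rate is 1 / 3.9639426848 ≈ 0.2522741.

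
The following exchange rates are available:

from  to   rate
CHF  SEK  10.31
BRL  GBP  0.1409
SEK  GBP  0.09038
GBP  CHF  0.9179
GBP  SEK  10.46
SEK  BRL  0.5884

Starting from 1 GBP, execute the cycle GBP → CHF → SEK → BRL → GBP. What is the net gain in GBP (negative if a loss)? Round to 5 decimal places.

1 GBP × 0.9179 = 0.9179 CHF
0.9179 CHF × 10.31 = 9.463549 SEK
9.463549 SEK × 0.5884 = 5.5683522316 BRL
5.5683522316 BRL × 0.1409 = 0.78458082943244 GBP
Net change: 0.78458082943244 − 1 = -0.21541917056756 GBP

-0.21542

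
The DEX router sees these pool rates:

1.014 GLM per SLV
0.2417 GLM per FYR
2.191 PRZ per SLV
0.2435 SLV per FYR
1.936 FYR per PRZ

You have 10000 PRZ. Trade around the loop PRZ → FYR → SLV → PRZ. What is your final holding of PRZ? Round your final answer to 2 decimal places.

10328.72

10000 PRZ × 1.936 = 19360 FYR
19360 FYR × 0.2435 = 4714.16 SLV
4714.16 SLV × 2.191 = 10328.72456 PRZ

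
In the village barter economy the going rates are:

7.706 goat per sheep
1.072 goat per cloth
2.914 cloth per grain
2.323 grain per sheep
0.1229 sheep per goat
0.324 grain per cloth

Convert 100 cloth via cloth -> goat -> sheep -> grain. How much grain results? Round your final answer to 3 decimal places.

100 cloth × 1.072 = 107.2 goat
107.2 goat × 0.1229 = 13.17488 sheep
13.17488 sheep × 2.323 = 30.60524624 grain

30.605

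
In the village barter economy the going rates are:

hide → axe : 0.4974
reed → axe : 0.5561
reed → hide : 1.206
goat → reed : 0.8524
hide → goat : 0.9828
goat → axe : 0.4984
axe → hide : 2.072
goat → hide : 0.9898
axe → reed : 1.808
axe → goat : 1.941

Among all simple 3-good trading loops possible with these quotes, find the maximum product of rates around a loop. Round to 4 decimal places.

1.0846

reed→hide→axe→reed: 1.206 × 0.4974 × 1.808 = 1.08455
hide→goat→axe→hide: 0.9828 × 0.4984 × 2.072 = 1.01492
reed→hide→goat→reed: 1.206 × 0.9828 × 0.8524 = 1.01031
hide→axe→goat→hide: 0.4974 × 1.941 × 0.9898 = 0.95561
reed→axe→goat→reed: 0.5561 × 1.941 × 0.8524 = 0.92007
Maximum is reed→hide→axe→reed at 1.0846; arbitrage exists.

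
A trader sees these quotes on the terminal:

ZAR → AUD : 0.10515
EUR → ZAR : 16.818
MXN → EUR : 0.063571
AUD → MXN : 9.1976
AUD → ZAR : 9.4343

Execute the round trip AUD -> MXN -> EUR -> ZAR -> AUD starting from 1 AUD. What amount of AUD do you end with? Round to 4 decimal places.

1.0340

1 AUD × 9.1976 = 9.1976 MXN
9.1976 MXN × 0.063571 = 0.5847006296 EUR
0.5847006296 EUR × 16.818 = 9.8334951886128 ZAR
9.8334951886128 ZAR × 0.10515 = 1.03399201908263592 AUD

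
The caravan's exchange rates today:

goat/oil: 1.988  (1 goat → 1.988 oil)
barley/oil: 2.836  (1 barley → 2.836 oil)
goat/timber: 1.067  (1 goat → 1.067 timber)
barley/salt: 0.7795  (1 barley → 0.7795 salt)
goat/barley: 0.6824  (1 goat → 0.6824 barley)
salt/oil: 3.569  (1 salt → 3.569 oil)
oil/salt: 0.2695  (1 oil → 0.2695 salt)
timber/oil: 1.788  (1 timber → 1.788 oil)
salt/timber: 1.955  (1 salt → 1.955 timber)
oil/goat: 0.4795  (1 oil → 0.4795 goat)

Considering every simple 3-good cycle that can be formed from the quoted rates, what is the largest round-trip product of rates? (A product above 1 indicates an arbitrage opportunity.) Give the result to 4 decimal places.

0.9420

salt→timber→oil→salt: 1.955 × 1.788 × 0.2695 = 0.94205
goat→barley→oil→goat: 0.6824 × 2.836 × 0.4795 = 0.92797
goat→timber→oil→goat: 1.067 × 1.788 × 0.4795 = 0.91479
Maximum is salt→timber→oil→salt at 0.9420; no arbitrage — every cycle loses value.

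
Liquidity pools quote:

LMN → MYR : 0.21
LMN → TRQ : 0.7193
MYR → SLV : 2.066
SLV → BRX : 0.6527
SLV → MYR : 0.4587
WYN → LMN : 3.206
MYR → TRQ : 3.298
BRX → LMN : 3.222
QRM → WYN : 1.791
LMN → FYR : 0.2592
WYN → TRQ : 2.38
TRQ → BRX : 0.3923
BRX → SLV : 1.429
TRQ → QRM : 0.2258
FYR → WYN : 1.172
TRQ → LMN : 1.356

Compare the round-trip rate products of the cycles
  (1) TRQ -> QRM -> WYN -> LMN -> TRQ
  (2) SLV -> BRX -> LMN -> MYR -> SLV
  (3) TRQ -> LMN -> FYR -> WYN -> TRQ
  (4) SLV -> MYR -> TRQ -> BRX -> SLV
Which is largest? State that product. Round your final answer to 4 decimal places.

0.9804

(1) 0.2258 × 1.791 × 3.206 × 0.7193 = 0.93260
(2) 0.6527 × 3.222 × 0.21 × 2.066 = 0.91241
(3) 1.356 × 0.2592 × 1.172 × 2.38 = 0.98039
(4) 0.4587 × 3.298 × 0.3923 × 1.429 = 0.84807
Highest is cycle (3) at 0.9804 (≤1, no arbitrage).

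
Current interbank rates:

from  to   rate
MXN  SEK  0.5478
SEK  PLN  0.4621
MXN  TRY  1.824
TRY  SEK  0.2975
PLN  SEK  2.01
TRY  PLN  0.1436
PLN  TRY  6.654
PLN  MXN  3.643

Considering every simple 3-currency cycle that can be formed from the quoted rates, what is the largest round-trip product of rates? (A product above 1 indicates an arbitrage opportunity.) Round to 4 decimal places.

MXN→TRY→PLN→MXN: 1.824 × 0.1436 × 3.643 = 0.95420
MXN→SEK→PLN→MXN: 0.5478 × 0.4621 × 3.643 = 0.92218
SEK→PLN→TRY→SEK: 0.4621 × 6.654 × 0.2975 = 0.91476
Maximum is MXN→TRY→PLN→MXN at 0.9542; no arbitrage — every cycle loses value.

0.9542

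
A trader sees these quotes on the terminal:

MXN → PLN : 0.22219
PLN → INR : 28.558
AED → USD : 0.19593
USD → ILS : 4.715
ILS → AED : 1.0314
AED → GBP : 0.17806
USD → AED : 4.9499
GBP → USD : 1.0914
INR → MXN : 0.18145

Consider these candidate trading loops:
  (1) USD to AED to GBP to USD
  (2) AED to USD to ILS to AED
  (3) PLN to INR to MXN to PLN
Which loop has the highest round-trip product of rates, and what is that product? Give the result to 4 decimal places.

1.1514

(1) 4.9499 × 0.17806 × 1.0914 = 0.96194
(2) 0.19593 × 4.715 × 1.0314 = 0.95282
(3) 28.558 × 0.18145 × 0.22219 = 1.15136
Highest is cycle (3) at 1.1514 (>1, arbitrage).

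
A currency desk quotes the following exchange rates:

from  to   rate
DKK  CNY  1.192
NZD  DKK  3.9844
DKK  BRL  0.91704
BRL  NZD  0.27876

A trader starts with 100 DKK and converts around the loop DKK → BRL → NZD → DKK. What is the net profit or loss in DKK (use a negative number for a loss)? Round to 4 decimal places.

1.8548

100 DKK × 0.91704 = 91.704 BRL
91.704 BRL × 0.27876 = 25.56340704 NZD
25.56340704 NZD × 3.9844 = 101.854839010176 DKK
Net change: 101.854839010176 − 100 = 1.854839010176 DKK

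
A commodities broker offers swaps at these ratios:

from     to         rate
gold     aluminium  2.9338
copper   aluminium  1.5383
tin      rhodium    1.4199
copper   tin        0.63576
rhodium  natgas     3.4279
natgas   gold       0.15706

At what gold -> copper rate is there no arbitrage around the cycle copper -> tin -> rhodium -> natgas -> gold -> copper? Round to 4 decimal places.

2.0576

Known legs of the cycle: 0.63576 × 1.4199 × 3.4279 × 0.15706 = 0.486009430472257776
For no arbitrage the full-cycle product must be 1, so the missing rate is 1 / 0.486009430472257776 ≈ 2.057573.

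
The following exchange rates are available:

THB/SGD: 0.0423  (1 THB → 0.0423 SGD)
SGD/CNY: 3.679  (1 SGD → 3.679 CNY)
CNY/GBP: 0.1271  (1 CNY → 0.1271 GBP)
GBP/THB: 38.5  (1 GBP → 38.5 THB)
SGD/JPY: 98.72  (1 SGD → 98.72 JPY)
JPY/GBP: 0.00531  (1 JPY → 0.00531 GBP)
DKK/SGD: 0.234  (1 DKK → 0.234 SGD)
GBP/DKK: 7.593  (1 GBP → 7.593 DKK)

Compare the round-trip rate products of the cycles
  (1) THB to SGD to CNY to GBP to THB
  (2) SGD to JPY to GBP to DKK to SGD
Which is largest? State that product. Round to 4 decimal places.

(1) 0.0423 × 3.679 × 0.1271 × 38.5 = 0.76151
(2) 98.72 × 0.00531 × 7.593 × 0.234 = 0.93138
Highest is cycle (2) at 0.9314 (≤1, no arbitrage).

0.9314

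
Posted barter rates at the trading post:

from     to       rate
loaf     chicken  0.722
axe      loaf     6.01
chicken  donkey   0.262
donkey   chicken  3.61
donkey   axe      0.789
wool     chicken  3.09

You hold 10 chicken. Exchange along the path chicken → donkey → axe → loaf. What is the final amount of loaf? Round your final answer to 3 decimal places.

12.424

10 chicken × 0.262 = 2.62 donkey
2.62 donkey × 0.789 = 2.06718 axe
2.06718 axe × 6.01 = 12.4237518 loaf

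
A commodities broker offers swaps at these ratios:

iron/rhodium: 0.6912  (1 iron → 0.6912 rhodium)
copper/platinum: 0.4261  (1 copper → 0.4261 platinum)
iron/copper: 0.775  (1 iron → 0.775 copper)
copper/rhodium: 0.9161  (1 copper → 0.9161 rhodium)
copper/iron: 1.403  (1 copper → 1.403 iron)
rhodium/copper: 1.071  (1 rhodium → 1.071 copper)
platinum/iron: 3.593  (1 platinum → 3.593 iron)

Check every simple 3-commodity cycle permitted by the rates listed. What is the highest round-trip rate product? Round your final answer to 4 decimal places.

1.1865

iron→copper→platinum→iron: 0.775 × 0.4261 × 3.593 = 1.18651
iron→rhodium→copper→iron: 0.6912 × 1.071 × 1.403 = 1.03861
Maximum is iron→copper→platinum→iron at 1.1865; arbitrage exists.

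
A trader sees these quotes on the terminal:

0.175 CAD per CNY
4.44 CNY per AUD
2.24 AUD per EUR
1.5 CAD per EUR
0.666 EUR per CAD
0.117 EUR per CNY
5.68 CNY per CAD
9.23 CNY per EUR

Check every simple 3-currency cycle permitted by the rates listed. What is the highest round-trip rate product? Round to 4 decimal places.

1.1636

AUD→CNY→EUR→AUD: 4.44 × 0.117 × 2.24 = 1.16364
CNY→CAD→EUR→CNY: 0.175 × 0.666 × 9.23 = 1.07576
CNY→EUR→CAD→CNY: 0.117 × 1.5 × 5.68 = 0.99684
Maximum is AUD→CNY→EUR→AUD at 1.1636; arbitrage exists.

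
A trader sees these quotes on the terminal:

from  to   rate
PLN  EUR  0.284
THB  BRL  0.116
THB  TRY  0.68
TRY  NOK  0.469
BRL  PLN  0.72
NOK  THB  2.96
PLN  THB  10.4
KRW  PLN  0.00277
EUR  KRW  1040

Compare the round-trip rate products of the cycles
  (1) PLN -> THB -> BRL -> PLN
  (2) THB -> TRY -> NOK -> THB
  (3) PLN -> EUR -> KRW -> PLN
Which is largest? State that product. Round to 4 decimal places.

(1) 10.4 × 0.116 × 0.72 = 0.86861
(2) 0.68 × 0.469 × 2.96 = 0.94400
(3) 0.284 × 1040 × 0.00277 = 0.81815
Highest is cycle (2) at 0.9440 (≤1, no arbitrage).

0.9440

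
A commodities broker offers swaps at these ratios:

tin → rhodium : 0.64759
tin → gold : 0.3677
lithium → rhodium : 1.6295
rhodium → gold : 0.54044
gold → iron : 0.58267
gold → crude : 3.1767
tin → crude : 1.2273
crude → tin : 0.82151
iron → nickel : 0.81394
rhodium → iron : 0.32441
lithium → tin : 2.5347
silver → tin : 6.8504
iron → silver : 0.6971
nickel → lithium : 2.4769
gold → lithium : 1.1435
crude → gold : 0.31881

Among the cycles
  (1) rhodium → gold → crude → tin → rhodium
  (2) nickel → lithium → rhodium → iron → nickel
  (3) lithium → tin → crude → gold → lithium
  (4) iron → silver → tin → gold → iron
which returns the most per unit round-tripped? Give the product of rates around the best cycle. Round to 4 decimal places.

(1) 0.54044 × 3.1767 × 0.82151 × 0.64759 = 0.91335
(2) 2.4769 × 1.6295 × 0.32441 × 0.81394 = 1.06574
(3) 2.5347 × 1.2273 × 0.31881 × 1.1435 = 1.13408
(4) 0.6971 × 6.8504 × 0.3677 × 0.58267 = 1.02312
Highest is cycle (3) at 1.1341 (>1, arbitrage).

1.1341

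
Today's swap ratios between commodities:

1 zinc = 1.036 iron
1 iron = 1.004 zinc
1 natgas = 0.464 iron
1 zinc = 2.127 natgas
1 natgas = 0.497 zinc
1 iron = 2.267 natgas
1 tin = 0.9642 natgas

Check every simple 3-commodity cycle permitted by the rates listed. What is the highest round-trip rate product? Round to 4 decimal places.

1.1673

iron→natgas→zinc→iron: 2.267 × 0.497 × 1.036 = 1.16726
iron→zinc→natgas→iron: 1.004 × 2.127 × 0.464 = 0.99088
Maximum is iron→natgas→zinc→iron at 1.1673; arbitrage exists.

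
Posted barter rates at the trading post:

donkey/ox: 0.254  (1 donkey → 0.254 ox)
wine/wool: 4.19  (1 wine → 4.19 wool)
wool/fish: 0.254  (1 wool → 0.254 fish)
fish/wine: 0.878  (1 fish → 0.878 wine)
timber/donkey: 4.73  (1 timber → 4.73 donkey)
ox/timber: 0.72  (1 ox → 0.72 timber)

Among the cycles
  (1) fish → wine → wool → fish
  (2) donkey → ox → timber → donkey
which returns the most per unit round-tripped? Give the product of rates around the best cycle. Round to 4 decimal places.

0.9344

(1) 0.878 × 4.19 × 0.254 = 0.93442
(2) 0.254 × 0.72 × 4.73 = 0.86502
Highest is cycle (1) at 0.9344 (≤1, no arbitrage).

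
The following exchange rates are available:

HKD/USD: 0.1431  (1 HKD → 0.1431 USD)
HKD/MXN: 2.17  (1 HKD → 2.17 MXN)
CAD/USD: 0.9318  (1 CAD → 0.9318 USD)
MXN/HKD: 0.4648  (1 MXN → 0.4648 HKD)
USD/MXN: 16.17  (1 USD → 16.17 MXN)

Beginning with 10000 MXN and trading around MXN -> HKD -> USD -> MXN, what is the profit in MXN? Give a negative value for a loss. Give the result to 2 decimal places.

755.13

10000 MXN × 0.4648 = 4648 HKD
4648 HKD × 0.1431 = 665.1288 USD
665.1288 USD × 16.17 = 10755.132696 MXN
Net change: 10755.132696 − 10000 = 755.132696 MXN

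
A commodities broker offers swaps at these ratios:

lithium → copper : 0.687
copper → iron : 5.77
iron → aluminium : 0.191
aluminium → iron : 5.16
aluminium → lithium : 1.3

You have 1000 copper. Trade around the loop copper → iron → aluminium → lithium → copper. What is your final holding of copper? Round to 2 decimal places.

984.26

1000 copper × 5.77 = 5770 iron
5770 iron × 0.191 = 1102.07 aluminium
1102.07 aluminium × 1.3 = 1432.691 lithium
1432.691 lithium × 0.687 = 984.258717 copper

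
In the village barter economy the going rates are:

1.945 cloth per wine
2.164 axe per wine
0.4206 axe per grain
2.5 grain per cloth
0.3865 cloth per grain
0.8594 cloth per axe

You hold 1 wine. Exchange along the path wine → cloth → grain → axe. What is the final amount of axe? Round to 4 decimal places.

2.0452

1 wine × 1.945 = 1.945 cloth
1.945 cloth × 2.5 = 4.8625 grain
4.8625 grain × 0.4206 = 2.0451675 axe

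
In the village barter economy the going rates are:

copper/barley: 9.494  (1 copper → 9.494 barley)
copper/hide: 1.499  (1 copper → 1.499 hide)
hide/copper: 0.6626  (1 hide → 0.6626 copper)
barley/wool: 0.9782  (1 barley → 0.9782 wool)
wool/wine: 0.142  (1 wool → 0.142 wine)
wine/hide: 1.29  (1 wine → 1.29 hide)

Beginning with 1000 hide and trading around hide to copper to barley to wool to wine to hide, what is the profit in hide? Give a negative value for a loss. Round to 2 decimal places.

127.21

1000 hide × 0.6626 = 662.6 copper
662.6 copper × 9.494 = 6290.7244 barley
6290.7244 barley × 0.9782 = 6153.58660808 wool
6153.58660808 wool × 0.142 = 873.80929834736 wine
873.80929834736 wine × 1.29 = 1127.2139948680944 hide
Net change: 1127.2139948680944 − 1000 = 127.2139948680944 hide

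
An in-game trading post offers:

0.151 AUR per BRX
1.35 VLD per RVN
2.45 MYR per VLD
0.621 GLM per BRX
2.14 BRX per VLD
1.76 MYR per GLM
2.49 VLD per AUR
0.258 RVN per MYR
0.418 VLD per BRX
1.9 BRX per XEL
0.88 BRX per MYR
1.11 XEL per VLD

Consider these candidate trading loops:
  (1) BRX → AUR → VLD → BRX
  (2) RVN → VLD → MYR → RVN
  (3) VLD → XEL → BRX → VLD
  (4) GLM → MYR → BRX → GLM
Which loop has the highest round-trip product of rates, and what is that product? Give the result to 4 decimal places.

0.9618

(1) 0.151 × 2.49 × 2.14 = 0.80462
(2) 1.35 × 2.45 × 0.258 = 0.85334
(3) 1.11 × 1.9 × 0.418 = 0.88156
(4) 1.76 × 0.88 × 0.621 = 0.96180
Highest is cycle (4) at 0.9618 (≤1, no arbitrage).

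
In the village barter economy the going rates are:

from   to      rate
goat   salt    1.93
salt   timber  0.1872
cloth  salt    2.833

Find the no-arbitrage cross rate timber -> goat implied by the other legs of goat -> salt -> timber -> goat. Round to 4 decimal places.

Known legs of the cycle: 1.93 × 0.1872 = 0.361296
For no arbitrage the full-cycle product must be 1, so the missing rate is 1 / 0.361296 ≈ 2.767814.

2.7678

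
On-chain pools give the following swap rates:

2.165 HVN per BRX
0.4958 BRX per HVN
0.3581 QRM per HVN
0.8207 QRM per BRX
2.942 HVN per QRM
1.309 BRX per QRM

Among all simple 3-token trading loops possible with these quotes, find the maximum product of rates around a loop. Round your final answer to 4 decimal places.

1.1971

BRX→QRM→HVN→BRX: 0.8207 × 2.942 × 0.4958 = 1.19711
BRX→HVN→QRM→BRX: 2.165 × 0.3581 × 1.309 = 1.01485
Maximum is BRX→QRM→HVN→BRX at 1.1971; arbitrage exists.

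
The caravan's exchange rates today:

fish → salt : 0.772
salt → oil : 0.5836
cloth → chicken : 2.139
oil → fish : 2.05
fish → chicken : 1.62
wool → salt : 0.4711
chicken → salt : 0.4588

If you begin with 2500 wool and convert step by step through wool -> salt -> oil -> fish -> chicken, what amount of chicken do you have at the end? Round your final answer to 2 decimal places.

2500 wool × 0.4711 = 1177.75 salt
1177.75 salt × 0.5836 = 687.3349 oil
687.3349 oil × 2.05 = 1409.036545 fish
1409.036545 fish × 1.62 = 2282.6392029 chicken

2282.64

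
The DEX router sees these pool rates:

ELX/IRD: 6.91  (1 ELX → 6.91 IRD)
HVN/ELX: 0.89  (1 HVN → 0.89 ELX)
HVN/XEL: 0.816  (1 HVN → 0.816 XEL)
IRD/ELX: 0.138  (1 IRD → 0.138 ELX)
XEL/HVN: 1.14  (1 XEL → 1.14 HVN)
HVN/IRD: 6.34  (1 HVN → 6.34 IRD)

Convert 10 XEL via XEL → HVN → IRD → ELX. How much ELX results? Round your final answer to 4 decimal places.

9.9741

10 XEL × 1.14 = 11.4 HVN
11.4 HVN × 6.34 = 72.276 IRD
72.276 IRD × 0.138 = 9.974088 ELX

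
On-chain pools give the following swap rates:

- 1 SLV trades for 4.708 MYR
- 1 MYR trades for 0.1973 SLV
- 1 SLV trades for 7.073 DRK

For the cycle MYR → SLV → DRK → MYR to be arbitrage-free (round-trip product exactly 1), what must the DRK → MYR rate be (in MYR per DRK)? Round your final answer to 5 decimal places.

Known legs of the cycle: 0.1973 × 7.073 = 1.3955029
For no arbitrage the full-cycle product must be 1, so the missing rate is 1 / 1.3955029 ≈ 0.7165875.

0.71659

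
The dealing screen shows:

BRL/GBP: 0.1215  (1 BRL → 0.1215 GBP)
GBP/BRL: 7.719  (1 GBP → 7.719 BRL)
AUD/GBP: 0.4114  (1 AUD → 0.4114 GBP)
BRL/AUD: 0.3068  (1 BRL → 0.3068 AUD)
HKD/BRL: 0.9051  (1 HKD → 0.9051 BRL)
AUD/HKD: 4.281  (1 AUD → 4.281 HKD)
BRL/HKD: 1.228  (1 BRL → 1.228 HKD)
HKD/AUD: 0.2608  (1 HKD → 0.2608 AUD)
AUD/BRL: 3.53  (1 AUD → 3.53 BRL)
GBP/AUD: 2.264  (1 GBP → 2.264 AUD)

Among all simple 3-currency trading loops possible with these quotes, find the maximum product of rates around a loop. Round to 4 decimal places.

HKD→BRL→AUD→HKD: 0.9051 × 0.3068 × 4.281 = 1.18877
HKD→AUD→BRL→HKD: 0.2608 × 3.53 × 1.228 = 1.13053
AUD→GBP→BRL→AUD: 0.4114 × 7.719 × 0.3068 = 0.97427
AUD→BRL→GBP→AUD: 3.53 × 0.1215 × 2.264 = 0.97102
Maximum is HKD→BRL→AUD→HKD at 1.1888; arbitrage exists.

1.1888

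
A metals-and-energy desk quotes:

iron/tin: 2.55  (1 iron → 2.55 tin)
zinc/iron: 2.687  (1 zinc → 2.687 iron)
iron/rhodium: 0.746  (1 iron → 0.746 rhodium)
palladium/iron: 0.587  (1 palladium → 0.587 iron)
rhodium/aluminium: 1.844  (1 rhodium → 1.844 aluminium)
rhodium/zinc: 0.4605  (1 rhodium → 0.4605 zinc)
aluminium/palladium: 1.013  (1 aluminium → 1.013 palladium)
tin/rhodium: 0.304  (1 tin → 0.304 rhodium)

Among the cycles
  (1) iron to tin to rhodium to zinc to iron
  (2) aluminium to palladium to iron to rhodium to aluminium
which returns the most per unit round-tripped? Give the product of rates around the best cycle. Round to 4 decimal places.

(1) 2.55 × 0.304 × 0.4605 × 2.687 = 0.95920
(2) 1.013 × 0.587 × 0.746 × 1.844 = 0.81799
Highest is cycle (1) at 0.9592 (≤1, no arbitrage).

0.9592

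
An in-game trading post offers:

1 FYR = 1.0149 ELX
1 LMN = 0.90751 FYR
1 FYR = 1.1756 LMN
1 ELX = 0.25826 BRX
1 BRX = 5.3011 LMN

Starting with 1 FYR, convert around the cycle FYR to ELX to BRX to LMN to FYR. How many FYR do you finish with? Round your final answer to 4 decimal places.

1 FYR × 1.0149 = 1.0149 ELX
1.0149 ELX × 0.25826 = 0.262108074 BRX
0.262108074 BRX × 5.3011 = 1.3894611110814 LMN
1.3894611110814 LMN × 0.90751 = 1.260949852917481314 FYR

1.2609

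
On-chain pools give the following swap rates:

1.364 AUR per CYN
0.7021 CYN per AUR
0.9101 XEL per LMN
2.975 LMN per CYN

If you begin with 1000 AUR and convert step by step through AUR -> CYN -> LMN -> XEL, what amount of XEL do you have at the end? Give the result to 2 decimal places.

1900.97

1000 AUR × 0.7021 = 702.1 CYN
702.1 CYN × 2.975 = 2088.7475 LMN
2088.7475 LMN × 0.9101 = 1900.96909975 XEL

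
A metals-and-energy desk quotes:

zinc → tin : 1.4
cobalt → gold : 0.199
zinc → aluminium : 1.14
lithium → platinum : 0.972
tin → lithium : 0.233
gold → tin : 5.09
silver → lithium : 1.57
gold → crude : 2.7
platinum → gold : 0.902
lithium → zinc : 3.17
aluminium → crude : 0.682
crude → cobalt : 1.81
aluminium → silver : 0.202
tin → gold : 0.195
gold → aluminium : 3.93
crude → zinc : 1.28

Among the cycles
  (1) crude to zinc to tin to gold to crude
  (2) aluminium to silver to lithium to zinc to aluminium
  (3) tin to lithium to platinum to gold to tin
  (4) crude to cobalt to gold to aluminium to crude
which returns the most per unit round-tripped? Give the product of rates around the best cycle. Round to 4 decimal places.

(1) 1.28 × 1.4 × 0.195 × 2.7 = 0.94349
(2) 0.202 × 1.57 × 3.17 × 1.14 = 1.14608
(3) 0.233 × 0.972 × 0.902 × 5.09 = 1.03979
(4) 1.81 × 0.199 × 3.93 × 0.682 = 0.96540
Highest is cycle (2) at 1.1461 (>1, arbitrage).

1.1461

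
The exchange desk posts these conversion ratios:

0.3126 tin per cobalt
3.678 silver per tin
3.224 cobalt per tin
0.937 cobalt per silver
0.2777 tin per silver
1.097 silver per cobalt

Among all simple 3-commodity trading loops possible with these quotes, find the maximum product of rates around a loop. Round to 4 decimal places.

tin→silver→cobalt→tin: 3.678 × 0.937 × 0.3126 = 1.07731
tin→cobalt→silver→tin: 3.224 × 1.097 × 0.2777 = 0.98215
Maximum is tin→silver→cobalt→tin at 1.0773; arbitrage exists.

1.0773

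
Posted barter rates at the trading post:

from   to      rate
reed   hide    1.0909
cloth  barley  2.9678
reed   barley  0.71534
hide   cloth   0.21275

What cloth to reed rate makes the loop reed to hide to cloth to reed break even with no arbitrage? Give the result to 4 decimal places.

4.3087

Known legs of the cycle: 1.0909 × 0.21275 = 0.232088975
For no arbitrage the full-cycle product must be 1, so the missing rate is 1 / 0.232088975 ≈ 4.308692.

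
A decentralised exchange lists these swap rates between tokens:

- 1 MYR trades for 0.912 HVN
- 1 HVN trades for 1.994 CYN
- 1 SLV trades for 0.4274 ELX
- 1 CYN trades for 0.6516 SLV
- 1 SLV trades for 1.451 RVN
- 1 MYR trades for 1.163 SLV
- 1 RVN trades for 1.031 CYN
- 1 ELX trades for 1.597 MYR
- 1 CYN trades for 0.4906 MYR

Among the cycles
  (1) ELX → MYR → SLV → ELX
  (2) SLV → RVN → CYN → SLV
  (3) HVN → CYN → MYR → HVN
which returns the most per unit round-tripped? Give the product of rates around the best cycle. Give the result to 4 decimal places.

(1) 1.597 × 1.163 × 0.4274 = 0.79381
(2) 1.451 × 1.031 × 0.6516 = 0.97478
(3) 1.994 × 0.4906 × 0.912 = 0.89217
Highest is cycle (2) at 0.9748 (≤1, no arbitrage).

0.9748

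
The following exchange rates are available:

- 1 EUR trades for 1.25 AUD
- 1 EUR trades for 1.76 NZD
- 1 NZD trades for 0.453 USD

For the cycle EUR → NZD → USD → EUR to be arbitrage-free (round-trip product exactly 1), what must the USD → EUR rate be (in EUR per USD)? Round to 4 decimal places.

1.2543

Known legs of the cycle: 1.76 × 0.453 = 0.79728
For no arbitrage the full-cycle product must be 1, so the missing rate is 1 / 0.79728 ≈ 1.254264.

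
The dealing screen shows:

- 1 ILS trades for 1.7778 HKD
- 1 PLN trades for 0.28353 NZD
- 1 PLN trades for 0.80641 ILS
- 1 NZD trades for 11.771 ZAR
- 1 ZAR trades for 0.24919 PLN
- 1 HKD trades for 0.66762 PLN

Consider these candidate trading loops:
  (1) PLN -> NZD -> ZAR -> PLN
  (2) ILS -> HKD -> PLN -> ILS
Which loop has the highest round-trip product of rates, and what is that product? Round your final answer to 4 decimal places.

(1) 0.28353 × 11.771 × 0.24919 = 0.83165
(2) 1.7778 × 0.66762 × 0.80641 = 0.95712
Highest is cycle (2) at 0.9571 (≤1, no arbitrage).

0.9571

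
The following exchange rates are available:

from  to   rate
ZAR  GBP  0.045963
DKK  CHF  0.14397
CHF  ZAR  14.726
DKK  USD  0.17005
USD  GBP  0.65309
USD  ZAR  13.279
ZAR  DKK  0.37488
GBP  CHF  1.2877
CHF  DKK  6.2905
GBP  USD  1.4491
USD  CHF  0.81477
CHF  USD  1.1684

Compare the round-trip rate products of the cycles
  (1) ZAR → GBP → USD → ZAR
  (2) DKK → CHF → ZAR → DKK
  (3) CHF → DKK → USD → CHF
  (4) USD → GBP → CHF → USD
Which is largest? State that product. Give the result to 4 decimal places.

(1) 0.045963 × 1.4491 × 13.279 = 0.88445
(2) 0.14397 × 14.726 × 0.37488 = 0.79478
(3) 6.2905 × 0.17005 × 0.81477 = 0.87156
(4) 0.65309 × 1.2877 × 1.1684 = 0.98261
Highest is cycle (4) at 0.9826 (≤1, no arbitrage).

0.9826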